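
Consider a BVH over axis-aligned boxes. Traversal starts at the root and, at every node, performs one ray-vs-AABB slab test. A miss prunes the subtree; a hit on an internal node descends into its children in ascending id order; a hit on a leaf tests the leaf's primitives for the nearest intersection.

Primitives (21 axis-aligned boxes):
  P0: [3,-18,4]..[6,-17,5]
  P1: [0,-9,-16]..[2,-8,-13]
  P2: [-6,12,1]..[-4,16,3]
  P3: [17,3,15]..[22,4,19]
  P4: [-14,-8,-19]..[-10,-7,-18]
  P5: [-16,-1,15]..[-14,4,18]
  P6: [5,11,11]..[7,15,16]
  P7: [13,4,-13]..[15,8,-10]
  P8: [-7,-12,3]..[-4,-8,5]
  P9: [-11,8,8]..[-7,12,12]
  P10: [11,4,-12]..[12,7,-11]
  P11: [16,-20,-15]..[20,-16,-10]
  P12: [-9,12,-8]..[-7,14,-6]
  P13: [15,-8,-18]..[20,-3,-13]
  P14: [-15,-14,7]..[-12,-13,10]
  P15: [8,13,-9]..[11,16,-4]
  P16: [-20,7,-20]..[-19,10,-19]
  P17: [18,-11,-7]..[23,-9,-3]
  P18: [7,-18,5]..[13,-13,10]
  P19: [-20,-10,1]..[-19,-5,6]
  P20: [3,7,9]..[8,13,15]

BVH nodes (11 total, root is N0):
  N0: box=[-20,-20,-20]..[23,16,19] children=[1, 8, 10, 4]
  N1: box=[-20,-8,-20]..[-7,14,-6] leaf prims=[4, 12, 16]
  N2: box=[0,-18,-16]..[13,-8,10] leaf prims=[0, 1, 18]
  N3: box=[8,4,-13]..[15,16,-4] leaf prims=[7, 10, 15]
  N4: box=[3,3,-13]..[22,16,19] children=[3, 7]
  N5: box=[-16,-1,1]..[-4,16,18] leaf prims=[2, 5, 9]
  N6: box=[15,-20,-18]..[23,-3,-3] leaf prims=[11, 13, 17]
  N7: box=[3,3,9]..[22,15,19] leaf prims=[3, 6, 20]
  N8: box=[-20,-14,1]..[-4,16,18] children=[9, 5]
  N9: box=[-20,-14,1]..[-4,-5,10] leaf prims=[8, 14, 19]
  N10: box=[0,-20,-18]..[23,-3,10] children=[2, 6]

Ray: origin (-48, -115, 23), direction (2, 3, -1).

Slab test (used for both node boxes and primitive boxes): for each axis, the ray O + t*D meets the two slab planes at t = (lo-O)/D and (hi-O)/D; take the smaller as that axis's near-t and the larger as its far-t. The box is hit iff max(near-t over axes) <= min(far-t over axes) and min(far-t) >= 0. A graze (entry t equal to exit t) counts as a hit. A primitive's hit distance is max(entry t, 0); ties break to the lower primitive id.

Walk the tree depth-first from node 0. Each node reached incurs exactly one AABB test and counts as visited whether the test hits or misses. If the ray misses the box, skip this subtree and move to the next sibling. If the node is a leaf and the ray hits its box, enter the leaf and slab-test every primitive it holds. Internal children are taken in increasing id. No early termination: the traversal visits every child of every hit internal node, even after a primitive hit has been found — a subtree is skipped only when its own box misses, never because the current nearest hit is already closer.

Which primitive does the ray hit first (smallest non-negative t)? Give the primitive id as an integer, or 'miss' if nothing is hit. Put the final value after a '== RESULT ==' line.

Traverse from the root:
N0 x:[14,71/2] y:[95/3,131/3] z:[4,43] -> hit [95/3,71/2], descend [1, 4, 8, 10]
  N1 x:[14,41/2] y:[107/3,43] z:[29,43] -> miss, prune
  N4 x:[51/2,35] y:[118/3,131/3] z:[4,36] -> miss, prune
  N8 x:[14,22] y:[101/3,131/3] z:[5,22] -> miss, prune
  N10 x:[24,71/2] y:[95/3,112/3] z:[13,41] -> hit [95/3,71/2], descend [2, 6]
    N2 x:[24,61/2] y:[97/3,107/3] z:[13,39] -> miss, prune
    N6 x:[63/2,71/2] y:[95/3,112/3] z:[26,41] -> hit [95/3,71/2] leaf, test {P11@t=33, P13(miss), P17(miss)}

Summary -> nodes [0, 1, 4, 8, 10, 2, 6]; box-tests=7; leaf-entries=1; first=P11

== RESULT ==
11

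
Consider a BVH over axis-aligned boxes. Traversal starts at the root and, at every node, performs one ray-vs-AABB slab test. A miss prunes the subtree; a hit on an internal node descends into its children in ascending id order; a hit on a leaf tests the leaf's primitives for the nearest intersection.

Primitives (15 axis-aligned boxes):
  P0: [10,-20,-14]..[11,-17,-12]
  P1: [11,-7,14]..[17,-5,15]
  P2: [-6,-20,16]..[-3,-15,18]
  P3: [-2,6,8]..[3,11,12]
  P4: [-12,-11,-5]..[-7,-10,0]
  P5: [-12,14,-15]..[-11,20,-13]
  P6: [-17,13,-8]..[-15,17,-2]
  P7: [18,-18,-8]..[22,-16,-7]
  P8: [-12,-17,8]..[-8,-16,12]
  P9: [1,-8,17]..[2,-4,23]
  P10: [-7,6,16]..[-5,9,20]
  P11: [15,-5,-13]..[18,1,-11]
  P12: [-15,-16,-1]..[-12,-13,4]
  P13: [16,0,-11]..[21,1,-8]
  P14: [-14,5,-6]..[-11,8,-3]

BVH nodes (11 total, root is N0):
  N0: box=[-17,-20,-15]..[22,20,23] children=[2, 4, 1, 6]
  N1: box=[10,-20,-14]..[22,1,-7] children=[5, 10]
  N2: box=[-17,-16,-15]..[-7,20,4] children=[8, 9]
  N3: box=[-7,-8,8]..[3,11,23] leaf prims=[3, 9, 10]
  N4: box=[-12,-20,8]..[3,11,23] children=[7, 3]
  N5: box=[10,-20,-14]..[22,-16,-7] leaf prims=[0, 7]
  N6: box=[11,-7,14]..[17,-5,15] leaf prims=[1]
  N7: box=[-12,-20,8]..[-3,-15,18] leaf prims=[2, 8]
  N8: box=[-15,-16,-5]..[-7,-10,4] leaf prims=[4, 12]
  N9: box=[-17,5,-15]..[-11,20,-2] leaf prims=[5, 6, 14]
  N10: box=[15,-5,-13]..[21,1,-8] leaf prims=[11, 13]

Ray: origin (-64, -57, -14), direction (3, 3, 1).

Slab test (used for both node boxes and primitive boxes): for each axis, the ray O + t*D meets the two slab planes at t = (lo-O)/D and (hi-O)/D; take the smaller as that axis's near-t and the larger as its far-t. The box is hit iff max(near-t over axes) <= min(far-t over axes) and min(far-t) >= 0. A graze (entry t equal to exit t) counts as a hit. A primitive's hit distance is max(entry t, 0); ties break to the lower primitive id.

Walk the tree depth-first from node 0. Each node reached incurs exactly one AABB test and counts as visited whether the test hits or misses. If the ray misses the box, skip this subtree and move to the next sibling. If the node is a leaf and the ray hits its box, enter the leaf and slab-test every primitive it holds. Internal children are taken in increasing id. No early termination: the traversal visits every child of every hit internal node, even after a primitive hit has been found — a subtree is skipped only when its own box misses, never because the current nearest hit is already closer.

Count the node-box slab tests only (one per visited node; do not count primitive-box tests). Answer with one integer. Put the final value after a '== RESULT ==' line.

Trace the traversal:
N0 x:[47/3,86/3] y:[37/3,77/3] z:[-1,37] -> hit [47/3,77/3], descend [1, 2, 4, 6]
  N1 x:[74/3,86/3] y:[37/3,58/3] z:[0,7] -> miss, prune
  N2 x:[47/3,19] y:[41/3,77/3] z:[-1,18] -> hit [47/3,18], descend [8, 9]
    N8 x:[49/3,19] y:[41/3,47/3] z:[9,18] -> miss, prune
    N9 x:[47/3,53/3] y:[62/3,77/3] z:[-1,12] -> miss, prune
  N4 x:[52/3,67/3] y:[37/3,68/3] z:[22,37] -> hit [22,67/3], descend [3, 7]
    N3 x:[19,67/3] y:[49/3,68/3] z:[22,37] -> hit [22,67/3] leaf, test {P3@t=22, P9(miss), P10(miss)}
    N7 x:[52/3,61/3] y:[37/3,14] z:[22,32] -> miss, prune
  N6 x:[25,27] y:[50/3,52/3] z:[28,29] -> miss, prune

order=[0, 1, 2, 8, 9, 4, 3, 7, 6]  |boxes|=9  |leaves|=1  hit=P3

== RESULT ==
9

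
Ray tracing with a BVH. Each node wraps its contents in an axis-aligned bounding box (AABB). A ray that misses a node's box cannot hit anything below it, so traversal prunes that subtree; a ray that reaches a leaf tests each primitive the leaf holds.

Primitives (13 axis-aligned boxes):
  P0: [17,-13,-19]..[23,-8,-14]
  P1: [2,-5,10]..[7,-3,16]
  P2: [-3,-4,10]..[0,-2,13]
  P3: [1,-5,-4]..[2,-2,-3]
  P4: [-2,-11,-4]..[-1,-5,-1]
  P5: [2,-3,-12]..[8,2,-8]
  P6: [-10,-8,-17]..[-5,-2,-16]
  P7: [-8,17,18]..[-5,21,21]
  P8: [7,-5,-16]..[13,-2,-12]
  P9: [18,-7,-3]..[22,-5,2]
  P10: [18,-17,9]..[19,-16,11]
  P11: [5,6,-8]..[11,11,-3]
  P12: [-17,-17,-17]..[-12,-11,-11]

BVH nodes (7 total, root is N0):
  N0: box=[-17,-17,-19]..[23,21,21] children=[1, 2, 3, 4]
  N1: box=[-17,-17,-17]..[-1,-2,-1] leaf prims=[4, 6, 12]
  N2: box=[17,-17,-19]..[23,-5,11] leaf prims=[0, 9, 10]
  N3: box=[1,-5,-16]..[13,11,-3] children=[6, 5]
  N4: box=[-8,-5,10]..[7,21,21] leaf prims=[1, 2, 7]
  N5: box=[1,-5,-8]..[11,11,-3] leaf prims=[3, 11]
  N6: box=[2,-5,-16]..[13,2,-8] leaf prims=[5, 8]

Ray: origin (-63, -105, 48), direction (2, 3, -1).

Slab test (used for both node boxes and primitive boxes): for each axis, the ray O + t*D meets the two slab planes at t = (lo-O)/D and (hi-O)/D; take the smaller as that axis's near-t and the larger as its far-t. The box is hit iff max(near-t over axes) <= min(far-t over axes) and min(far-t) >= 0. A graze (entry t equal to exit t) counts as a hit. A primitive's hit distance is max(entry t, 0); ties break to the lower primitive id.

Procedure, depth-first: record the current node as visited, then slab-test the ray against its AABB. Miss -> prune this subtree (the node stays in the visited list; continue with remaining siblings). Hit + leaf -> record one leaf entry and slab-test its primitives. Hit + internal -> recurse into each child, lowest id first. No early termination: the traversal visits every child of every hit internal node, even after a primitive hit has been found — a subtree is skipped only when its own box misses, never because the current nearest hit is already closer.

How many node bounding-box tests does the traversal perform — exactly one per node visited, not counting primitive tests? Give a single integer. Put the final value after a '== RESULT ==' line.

Traverse from the root:
N0 x:[23,43] y:[88/3,42] z:[27,67] -> hit [88/3,42], descend [1, 2, 3, 4]
  N1 x:[23,31] y:[88/3,103/3] z:[49,65] -> miss, prune
  N2 x:[40,43] y:[88/3,100/3] z:[37,67] -> miss, prune
  N3 x:[32,38] y:[100/3,116/3] z:[51,64] -> miss, prune
  N4 x:[55/2,35] y:[100/3,42] z:[27,38] -> hit [100/3,35] leaf, test {P1@t=100/3, P2(miss), P7(miss)}

order=[0, 1, 2, 3, 4]  |boxes|=5  |leaves|=1  hit=P1

== RESULT ==
5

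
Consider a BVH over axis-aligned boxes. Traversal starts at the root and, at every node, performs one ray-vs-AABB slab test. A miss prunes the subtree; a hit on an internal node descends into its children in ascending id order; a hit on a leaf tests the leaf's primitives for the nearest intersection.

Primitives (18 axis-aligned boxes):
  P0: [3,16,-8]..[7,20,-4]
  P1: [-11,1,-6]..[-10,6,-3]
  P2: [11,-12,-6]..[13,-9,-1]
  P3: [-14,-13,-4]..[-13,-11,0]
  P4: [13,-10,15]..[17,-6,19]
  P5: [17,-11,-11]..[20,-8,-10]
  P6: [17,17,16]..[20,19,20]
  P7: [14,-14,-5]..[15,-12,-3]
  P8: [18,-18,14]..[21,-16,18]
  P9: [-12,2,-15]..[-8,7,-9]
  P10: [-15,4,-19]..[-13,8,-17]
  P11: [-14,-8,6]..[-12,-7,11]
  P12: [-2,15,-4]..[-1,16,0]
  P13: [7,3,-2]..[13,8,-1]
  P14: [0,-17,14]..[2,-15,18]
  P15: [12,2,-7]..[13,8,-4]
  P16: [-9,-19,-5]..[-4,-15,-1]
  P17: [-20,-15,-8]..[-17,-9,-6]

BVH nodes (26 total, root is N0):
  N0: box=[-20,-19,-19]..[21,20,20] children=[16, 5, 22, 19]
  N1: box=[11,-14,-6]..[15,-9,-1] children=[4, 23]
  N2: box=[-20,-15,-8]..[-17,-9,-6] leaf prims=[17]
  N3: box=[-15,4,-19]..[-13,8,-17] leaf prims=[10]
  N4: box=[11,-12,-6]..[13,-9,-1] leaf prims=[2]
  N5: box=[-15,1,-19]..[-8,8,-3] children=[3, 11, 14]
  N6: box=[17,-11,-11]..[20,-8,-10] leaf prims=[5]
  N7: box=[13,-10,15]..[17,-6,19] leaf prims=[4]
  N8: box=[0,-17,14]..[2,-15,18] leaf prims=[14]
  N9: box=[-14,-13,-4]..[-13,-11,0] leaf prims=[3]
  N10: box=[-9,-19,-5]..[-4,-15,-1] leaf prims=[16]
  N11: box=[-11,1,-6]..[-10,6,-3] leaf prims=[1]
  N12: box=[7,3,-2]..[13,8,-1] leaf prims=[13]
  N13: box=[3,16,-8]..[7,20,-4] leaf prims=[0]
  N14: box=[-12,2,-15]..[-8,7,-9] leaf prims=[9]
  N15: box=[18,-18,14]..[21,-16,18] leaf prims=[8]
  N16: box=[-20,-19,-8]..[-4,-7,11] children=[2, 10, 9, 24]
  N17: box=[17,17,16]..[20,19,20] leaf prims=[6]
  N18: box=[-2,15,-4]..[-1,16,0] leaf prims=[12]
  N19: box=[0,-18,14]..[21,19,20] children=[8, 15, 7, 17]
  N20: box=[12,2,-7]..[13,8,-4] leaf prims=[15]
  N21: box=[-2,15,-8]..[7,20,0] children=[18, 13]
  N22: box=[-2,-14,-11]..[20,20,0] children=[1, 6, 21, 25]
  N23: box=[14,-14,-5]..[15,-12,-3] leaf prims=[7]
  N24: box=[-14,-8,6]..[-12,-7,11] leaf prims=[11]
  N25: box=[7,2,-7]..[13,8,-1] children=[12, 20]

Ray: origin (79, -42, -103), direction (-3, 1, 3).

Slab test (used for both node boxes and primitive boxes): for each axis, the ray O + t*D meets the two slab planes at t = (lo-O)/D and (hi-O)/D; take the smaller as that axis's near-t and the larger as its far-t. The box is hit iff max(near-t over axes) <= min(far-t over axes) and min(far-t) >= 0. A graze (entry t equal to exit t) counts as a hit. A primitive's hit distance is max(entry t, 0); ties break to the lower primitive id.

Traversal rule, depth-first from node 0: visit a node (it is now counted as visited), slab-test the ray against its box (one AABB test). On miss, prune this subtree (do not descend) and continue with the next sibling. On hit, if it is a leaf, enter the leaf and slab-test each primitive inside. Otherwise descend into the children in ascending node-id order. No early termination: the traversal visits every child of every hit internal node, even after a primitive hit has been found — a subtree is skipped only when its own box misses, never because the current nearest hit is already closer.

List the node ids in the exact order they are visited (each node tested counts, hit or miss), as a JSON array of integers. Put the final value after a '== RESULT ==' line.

Traverse from the root:
N0 x:[58/3,33] y:[23,62] z:[28,41] -> hit [28,33], descend [5, 16, 19, 22]
  N5 x:[29,94/3] y:[43,50] z:[28,100/3] -> miss, prune
  N16 x:[83/3,33] y:[23,35] z:[95/3,38] -> hit [95/3,33], descend [2, 9, 10, 24]
    N2 x:[32,33] y:[27,33] z:[95/3,97/3] -> hit [32,97/3] leaf, test {P17@t=32}
    N9 x:[92/3,31] y:[29,31] z:[33,103/3] -> miss, prune
    N10 x:[83/3,88/3] y:[23,27] z:[98/3,34] -> miss, prune
    N24 x:[91/3,31] y:[34,35] z:[109/3,38] -> miss, prune
  N19 x:[58/3,79/3] y:[24,61] z:[39,41] -> miss, prune
  N22 x:[59/3,27] y:[28,62] z:[92/3,103/3] -> miss, prune

Visited [0, 5, 16, 2, 9, 10, 24, 19, 22]. Tests: 9 box, 1 leaf. Nearest: P17.

== RESULT ==
[0, 5, 16, 2, 9, 10, 24, 19, 22]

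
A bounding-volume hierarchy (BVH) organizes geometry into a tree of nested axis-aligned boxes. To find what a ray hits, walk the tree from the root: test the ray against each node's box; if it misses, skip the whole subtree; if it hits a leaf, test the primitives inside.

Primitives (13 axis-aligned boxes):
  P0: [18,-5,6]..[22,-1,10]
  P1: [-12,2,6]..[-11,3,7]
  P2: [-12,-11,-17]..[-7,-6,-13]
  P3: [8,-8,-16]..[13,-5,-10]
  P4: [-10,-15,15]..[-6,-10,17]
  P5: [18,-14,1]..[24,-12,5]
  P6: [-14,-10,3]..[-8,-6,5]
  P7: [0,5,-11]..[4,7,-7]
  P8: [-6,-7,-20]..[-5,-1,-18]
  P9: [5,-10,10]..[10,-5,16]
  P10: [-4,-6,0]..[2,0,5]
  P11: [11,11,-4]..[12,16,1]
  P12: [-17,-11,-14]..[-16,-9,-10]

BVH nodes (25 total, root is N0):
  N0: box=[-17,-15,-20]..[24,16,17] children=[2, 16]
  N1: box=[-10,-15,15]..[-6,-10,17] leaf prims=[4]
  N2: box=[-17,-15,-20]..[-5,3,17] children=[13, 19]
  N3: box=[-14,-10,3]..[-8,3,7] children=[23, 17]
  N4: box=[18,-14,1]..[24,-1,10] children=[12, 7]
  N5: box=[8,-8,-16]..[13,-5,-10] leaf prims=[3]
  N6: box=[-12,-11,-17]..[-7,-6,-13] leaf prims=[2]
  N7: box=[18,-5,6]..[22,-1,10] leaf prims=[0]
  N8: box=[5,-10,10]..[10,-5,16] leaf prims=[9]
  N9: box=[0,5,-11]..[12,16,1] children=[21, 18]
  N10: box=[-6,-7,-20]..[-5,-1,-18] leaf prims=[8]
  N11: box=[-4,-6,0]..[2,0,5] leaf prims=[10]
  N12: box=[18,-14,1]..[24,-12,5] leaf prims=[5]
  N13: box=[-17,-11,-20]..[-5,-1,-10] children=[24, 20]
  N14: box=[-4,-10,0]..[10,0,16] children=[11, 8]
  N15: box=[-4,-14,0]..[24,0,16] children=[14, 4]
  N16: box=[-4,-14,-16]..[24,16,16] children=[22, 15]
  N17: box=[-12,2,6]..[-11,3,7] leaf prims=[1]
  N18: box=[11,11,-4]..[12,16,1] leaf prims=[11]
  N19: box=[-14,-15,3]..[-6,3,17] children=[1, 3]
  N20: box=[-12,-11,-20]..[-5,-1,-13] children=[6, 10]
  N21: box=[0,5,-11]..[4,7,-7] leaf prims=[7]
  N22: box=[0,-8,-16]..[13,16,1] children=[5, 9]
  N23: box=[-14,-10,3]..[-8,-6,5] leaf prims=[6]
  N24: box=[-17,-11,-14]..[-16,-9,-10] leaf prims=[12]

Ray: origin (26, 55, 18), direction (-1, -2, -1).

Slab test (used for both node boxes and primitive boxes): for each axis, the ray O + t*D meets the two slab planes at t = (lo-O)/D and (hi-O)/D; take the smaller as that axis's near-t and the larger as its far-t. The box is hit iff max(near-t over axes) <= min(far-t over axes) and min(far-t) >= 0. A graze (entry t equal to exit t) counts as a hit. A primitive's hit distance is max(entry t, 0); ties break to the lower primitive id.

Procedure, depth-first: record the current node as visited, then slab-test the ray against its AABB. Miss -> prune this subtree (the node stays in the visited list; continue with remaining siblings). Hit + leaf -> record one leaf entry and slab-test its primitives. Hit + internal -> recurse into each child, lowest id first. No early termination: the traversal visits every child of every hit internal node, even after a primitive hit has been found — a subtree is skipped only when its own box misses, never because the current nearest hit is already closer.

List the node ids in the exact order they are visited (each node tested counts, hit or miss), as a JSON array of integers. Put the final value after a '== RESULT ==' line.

Trace the traversal:
N0 x:[2,43] y:[39/2,35] z:[1,38] -> hit [39/2,35], descend [2, 16]
  N2 x:[31,43] y:[26,35] z:[1,38] -> hit [31,35], descend [13, 19]
    N13 x:[31,43] y:[28,33] z:[28,38] -> hit [31,33], descend [20, 24]
      N20 x:[31,38] y:[28,33] z:[31,38] -> hit [31,33], descend [6, 10]
        N6 x:[33,38] y:[61/2,33] z:[31,35] -> hit [33,33] leaf, test {P2@t=33}
        N10 x:[31,32] y:[28,31] z:[36,38] -> miss, prune
      N24 x:[42,43] y:[32,33] z:[28,32] -> miss, prune
    N19 x:[32,40] y:[26,35] z:[1,15] -> miss, prune
  N16 x:[2,30] y:[39/2,69/2] z:[2,34] -> hit [39/2,30], descend [15, 22]
    N15 x:[2,30] y:[55/2,69/2] z:[2,18] -> miss, prune
    N22 x:[13,26] y:[39/2,63/2] z:[17,34] -> hit [39/2,26], descend [5, 9]
      N5 x:[13,18] y:[30,63/2] z:[28,34] -> miss, prune
      N9 x:[14,26] y:[39/2,25] z:[17,29] -> hit [39/2,25], descend [18, 21]
        N18 x:[14,15] y:[39/2,22] z:[17,22] -> miss, prune
        N21 x:[22,26] y:[24,25] z:[25,29] -> hit [25,25] leaf, test {P7@t=25}

Visited [0, 2, 13, 20, 6, 10, 24, 19, 16, 15, 22, 5, 9, 18, 21]. Tests: 15 box, 2 leaf. Nearest: P7.

== RESULT ==
[0, 2, 13, 20, 6, 10, 24, 19, 16, 15, 22, 5, 9, 18, 21]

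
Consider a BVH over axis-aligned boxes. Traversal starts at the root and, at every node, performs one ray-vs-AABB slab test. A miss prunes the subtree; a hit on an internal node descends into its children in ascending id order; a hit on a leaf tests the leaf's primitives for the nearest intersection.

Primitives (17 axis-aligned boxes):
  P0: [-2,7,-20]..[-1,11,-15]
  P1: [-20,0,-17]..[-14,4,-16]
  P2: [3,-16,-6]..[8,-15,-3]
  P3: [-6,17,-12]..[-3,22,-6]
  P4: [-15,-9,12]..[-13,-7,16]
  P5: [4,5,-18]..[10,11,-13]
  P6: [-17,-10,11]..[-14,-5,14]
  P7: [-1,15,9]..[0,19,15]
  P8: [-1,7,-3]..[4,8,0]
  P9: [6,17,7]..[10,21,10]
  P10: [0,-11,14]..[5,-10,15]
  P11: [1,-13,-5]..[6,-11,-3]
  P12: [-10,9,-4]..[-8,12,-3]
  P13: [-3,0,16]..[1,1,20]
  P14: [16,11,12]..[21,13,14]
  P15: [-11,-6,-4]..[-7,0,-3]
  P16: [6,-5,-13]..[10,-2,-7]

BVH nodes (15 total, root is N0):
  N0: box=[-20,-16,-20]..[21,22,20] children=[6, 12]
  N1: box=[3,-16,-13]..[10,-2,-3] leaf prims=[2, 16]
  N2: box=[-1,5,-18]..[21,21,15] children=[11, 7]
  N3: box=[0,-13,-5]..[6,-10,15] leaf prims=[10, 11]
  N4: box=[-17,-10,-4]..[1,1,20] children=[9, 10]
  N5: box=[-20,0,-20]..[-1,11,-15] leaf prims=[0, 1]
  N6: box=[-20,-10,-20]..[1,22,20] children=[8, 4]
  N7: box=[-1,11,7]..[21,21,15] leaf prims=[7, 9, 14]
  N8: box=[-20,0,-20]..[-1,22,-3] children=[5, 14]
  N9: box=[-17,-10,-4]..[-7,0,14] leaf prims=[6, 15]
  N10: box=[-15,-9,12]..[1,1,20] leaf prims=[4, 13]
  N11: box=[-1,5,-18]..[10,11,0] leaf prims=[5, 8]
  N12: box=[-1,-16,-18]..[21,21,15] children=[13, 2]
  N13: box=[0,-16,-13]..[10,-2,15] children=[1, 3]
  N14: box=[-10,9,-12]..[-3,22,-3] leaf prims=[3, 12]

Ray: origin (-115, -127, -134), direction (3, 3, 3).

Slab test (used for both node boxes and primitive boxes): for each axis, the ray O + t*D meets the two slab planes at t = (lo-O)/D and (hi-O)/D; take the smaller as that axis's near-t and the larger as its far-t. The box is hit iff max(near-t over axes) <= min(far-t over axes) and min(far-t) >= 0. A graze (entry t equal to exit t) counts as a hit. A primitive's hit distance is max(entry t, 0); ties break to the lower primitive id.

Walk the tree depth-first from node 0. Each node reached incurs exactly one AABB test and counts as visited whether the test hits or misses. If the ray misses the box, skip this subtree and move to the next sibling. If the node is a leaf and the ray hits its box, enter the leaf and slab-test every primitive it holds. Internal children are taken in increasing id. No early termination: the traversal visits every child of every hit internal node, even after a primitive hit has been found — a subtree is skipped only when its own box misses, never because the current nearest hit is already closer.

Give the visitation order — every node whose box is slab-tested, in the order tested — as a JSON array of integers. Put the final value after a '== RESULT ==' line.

Traverse from the root:
N0 x:[95/3,136/3] y:[37,149/3] z:[38,154/3] -> hit [38,136/3], descend [6, 12]
  N6 x:[95/3,116/3] y:[39,149/3] z:[38,154/3] -> miss, prune
  N12 x:[38,136/3] y:[37,148/3] z:[116/3,149/3] -> hit [116/3,136/3], descend [2, 13]
    N2 x:[38,136/3] y:[44,148/3] z:[116/3,149/3] -> hit [44,136/3], descend [7, 11]
      N7 x:[38,136/3] y:[46,148/3] z:[47,149/3] -> miss, prune
      N11 x:[38,125/3] y:[44,46] z:[116/3,134/3] -> miss, prune
    N13 x:[115/3,125/3] y:[37,125/3] z:[121/3,149/3] -> hit [121/3,125/3], descend [1, 3]
      N1 x:[118/3,125/3] y:[37,125/3] z:[121/3,131/3] -> hit [121/3,125/3] leaf, test {P2(miss), P16@t=122/3}
      N3 x:[115/3,121/3] y:[38,39] z:[43,149/3] -> miss, prune

order=[0, 6, 12, 2, 7, 11, 13, 1, 3]  |boxes|=9  |leaves|=1  hit=P16

== RESULT ==
[0, 6, 12, 2, 7, 11, 13, 1, 3]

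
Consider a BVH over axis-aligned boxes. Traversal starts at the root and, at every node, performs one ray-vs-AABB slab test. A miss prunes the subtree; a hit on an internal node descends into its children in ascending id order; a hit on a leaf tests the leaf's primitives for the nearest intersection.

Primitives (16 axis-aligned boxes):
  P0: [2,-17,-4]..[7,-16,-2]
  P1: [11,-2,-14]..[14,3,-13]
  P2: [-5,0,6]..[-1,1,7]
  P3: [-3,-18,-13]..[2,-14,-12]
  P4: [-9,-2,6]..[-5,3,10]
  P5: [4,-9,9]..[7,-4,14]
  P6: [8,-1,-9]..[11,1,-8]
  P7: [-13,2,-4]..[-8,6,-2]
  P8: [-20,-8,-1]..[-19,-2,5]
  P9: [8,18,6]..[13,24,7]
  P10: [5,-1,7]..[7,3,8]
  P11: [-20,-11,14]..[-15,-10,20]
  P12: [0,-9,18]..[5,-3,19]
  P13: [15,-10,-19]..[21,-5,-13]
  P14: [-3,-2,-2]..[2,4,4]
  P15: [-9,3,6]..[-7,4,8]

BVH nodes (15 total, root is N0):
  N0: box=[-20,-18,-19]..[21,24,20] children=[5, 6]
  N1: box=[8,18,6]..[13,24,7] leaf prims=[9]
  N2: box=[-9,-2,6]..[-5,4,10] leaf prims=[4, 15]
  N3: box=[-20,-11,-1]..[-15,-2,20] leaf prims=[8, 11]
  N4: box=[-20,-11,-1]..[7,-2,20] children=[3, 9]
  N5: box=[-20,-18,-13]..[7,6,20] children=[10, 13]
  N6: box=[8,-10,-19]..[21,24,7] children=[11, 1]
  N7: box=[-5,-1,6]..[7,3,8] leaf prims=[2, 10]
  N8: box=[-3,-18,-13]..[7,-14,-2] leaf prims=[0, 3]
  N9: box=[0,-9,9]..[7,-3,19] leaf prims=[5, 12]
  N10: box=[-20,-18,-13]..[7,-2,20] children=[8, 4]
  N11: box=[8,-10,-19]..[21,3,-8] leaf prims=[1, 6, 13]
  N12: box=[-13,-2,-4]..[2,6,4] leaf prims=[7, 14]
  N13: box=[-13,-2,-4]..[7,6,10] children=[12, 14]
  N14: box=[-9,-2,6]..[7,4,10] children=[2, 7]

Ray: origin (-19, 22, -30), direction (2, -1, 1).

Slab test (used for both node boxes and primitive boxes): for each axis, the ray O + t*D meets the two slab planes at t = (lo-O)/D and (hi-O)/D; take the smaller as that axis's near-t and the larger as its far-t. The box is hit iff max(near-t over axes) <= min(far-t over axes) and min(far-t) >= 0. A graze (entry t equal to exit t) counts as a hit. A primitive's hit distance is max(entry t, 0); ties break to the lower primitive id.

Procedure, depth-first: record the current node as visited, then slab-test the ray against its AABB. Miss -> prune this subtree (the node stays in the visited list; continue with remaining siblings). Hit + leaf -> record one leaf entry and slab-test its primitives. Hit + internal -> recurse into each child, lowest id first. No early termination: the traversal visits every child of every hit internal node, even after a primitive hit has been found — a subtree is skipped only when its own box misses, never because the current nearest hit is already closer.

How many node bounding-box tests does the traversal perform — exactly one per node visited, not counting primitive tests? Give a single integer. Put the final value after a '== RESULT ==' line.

Trace the traversal:
N0 x:[-1/2,20] y:[-2,40] z:[11,50] -> hit [11,20], descend [5, 6]
  N5 x:[-1/2,13] y:[16,40] z:[17,50] -> miss, prune
  N6 x:[27/2,20] y:[-2,32] z:[11,37] -> hit [27/2,20], descend [1, 11]
    N1 x:[27/2,16] y:[-2,4] z:[36,37] -> miss, prune
    N11 x:[27/2,20] y:[19,32] z:[11,22] -> hit [19,20] leaf, test {P1(miss), P6(miss), P13(miss)}

5 AABB tests over nodes [0, 5, 6, 1, 11]; 1 leaf entered; closest miss.

== RESULT ==
5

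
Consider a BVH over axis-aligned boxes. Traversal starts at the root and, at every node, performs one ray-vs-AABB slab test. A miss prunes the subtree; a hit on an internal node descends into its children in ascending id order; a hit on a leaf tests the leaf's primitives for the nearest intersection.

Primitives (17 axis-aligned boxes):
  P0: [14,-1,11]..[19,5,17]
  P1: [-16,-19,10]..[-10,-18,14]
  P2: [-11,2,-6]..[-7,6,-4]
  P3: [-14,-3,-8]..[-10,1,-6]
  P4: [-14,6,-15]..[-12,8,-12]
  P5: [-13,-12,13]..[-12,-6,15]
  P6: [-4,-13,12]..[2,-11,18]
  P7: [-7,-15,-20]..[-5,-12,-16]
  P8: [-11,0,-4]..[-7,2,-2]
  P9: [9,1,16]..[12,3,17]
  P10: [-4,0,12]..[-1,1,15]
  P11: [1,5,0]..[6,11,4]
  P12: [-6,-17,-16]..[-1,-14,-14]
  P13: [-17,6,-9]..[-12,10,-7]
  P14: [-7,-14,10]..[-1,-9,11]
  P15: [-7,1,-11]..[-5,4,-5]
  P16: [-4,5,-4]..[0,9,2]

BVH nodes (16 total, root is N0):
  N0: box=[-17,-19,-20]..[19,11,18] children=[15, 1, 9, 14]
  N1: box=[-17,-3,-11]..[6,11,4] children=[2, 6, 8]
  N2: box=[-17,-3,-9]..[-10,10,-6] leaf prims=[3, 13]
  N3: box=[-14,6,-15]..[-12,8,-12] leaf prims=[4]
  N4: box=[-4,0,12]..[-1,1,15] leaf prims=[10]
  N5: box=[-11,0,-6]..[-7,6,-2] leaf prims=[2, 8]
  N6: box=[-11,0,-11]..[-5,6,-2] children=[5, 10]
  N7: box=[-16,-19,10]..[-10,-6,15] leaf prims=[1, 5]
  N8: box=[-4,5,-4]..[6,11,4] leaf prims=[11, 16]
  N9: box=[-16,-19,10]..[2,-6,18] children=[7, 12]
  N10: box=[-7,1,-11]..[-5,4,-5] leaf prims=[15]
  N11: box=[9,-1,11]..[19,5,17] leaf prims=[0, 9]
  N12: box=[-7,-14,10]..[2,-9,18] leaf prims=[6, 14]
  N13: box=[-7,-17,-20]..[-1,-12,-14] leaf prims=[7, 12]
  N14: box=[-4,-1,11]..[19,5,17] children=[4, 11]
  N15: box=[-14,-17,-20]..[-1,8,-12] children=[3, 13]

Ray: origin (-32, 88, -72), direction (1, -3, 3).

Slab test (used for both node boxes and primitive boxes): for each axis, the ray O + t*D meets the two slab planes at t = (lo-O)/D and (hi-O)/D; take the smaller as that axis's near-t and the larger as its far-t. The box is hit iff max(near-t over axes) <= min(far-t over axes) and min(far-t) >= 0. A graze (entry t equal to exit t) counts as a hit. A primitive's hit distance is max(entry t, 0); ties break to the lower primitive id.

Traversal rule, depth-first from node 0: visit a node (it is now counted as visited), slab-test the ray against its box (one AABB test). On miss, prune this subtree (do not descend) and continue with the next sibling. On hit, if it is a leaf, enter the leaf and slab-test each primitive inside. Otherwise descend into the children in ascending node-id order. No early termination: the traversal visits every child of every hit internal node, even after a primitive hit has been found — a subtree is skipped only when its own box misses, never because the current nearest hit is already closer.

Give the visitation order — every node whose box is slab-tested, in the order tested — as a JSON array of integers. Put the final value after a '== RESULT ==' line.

Walk:
N0 x:[15,51] y:[77/3,107/3] z:[52/3,30] -> hit [77/3,30], descend [1, 9, 14, 15]
  N1 x:[15,38] y:[77/3,91/3] z:[61/3,76/3] -> miss, prune
  N9 x:[16,34] y:[94/3,107/3] z:[82/3,30] -> miss, prune
  N14 x:[28,51] y:[83/3,89/3] z:[83/3,89/3] -> hit [28,89/3], descend [4, 11]
    N4 x:[28,31] y:[29,88/3] z:[28,29] -> hit [29,29] leaf, test {P10@t=29}
    N11 x:[41,51] y:[83/3,89/3] z:[83/3,89/3] -> miss, prune
  N15 x:[18,31] y:[80/3,35] z:[52/3,20] -> miss, prune

Summary -> nodes [0, 1, 9, 14, 4, 11, 15]; box-tests=7; leaf-entries=1; first=P10

== RESULT ==
[0, 1, 9, 14, 4, 11, 15]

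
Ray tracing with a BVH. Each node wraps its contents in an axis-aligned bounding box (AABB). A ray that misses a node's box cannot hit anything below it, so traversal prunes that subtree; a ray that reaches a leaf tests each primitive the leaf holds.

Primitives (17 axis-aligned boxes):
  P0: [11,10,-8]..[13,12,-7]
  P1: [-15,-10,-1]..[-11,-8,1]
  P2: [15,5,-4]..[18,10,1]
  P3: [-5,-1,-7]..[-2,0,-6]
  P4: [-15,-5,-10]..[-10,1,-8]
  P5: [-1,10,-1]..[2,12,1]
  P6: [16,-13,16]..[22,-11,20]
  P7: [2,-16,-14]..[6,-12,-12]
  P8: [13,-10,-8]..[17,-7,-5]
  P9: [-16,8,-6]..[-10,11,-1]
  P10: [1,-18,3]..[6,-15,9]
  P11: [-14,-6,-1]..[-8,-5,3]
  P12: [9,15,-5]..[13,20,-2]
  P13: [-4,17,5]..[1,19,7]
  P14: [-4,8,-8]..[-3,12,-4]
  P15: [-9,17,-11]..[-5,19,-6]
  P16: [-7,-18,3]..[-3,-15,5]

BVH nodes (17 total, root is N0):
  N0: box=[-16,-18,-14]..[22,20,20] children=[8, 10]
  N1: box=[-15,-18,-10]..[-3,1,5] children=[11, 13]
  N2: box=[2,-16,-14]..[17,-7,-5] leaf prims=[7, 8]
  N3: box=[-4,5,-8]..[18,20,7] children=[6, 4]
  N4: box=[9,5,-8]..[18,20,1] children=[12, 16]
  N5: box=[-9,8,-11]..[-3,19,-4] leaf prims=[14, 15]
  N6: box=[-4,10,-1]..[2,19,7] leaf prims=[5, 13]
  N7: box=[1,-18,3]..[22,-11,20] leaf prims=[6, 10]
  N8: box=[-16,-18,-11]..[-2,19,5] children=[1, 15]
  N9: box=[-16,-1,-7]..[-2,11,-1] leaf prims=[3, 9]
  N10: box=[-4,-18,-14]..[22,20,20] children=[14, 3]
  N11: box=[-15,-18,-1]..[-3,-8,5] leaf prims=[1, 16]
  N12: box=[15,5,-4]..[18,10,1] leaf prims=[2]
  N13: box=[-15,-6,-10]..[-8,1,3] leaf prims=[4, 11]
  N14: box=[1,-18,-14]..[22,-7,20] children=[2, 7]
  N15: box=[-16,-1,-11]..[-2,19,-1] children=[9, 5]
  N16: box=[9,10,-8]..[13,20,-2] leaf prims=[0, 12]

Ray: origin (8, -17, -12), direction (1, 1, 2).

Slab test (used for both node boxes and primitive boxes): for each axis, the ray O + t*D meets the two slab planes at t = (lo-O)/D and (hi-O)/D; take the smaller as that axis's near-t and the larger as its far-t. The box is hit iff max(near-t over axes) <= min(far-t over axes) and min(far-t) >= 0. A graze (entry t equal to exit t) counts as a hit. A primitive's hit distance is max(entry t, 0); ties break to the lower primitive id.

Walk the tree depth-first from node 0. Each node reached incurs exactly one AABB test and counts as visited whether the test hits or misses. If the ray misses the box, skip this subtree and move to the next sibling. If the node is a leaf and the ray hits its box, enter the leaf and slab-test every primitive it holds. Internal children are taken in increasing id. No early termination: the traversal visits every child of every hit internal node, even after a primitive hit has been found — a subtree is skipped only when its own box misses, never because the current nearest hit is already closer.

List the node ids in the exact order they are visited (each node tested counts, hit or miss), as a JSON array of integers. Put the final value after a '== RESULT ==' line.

Walk:
N0 x:[-24,14] y:[-1,37] z:[-1,16] -> hit [-1,14], descend [8, 10]
  N8 x:[-24,-10] y:[-1,36] z:[1/2,17/2] -> miss, prune
  N10 x:[-12,14] y:[-1,37] z:[-1,16] -> hit [-1,14], descend [3, 14]
    N3 x:[-12,10] y:[22,37] z:[2,19/2] -> miss, prune
    N14 x:[-7,14] y:[-1,10] z:[-1,16] -> hit [-1,10], descend [2, 7]
      N2 x:[-6,9] y:[1,10] z:[-1,7/2] -> hit [1,7/2] leaf, test {P7(miss), P8(miss)}
      N7 x:[-7,14] y:[-1,6] z:[15/2,16] -> miss, prune

Visited [0, 8, 10, 3, 14, 2, 7]. Tests: 7 box, 1 leaf. Nearest: miss.

== RESULT ==
[0, 8, 10, 3, 14, 2, 7]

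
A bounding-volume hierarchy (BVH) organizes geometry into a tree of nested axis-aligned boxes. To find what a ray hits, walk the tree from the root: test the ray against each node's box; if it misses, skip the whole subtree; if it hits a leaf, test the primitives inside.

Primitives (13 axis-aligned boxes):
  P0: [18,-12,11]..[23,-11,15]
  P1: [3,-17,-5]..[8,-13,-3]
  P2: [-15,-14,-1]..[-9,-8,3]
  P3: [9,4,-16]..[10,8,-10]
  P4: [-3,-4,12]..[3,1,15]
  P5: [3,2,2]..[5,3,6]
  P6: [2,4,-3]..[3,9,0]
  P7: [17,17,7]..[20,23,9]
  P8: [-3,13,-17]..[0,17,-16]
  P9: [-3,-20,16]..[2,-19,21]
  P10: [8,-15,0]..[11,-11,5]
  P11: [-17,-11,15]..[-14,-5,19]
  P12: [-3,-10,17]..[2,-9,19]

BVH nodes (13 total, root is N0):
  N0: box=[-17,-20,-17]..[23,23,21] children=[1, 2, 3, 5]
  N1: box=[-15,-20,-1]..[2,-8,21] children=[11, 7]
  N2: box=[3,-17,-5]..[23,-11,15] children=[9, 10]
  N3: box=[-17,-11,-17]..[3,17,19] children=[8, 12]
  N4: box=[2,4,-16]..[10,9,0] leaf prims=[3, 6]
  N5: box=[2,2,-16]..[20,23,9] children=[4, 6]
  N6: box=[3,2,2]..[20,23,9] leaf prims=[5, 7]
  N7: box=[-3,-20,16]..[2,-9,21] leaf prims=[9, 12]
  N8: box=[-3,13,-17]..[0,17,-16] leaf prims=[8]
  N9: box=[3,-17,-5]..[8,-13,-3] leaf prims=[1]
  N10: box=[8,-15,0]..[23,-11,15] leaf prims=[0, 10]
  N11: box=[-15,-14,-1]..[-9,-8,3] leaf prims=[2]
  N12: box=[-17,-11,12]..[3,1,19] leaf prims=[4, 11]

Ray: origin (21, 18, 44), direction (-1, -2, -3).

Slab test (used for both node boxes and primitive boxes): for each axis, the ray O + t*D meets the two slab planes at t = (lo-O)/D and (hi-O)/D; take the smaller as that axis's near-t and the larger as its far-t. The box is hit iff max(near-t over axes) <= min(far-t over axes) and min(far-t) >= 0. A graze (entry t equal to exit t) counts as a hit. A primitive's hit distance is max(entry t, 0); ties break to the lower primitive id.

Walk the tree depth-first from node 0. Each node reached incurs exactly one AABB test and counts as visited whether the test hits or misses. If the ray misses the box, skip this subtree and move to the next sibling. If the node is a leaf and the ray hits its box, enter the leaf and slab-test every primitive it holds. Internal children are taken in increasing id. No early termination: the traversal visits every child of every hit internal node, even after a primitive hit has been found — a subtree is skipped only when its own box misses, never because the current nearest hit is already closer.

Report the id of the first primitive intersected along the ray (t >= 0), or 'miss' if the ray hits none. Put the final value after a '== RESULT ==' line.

Trace the traversal:
N0 x:[-2,38] y:[-5/2,19] z:[23/3,61/3] -> hit [23/3,19], descend [1, 2, 3, 5]
  N1 x:[19,36] y:[13,19] z:[23/3,15] -> miss, prune
  N2 x:[-2,18] y:[29/2,35/2] z:[29/3,49/3] -> hit [29/2,49/3], descend [9, 10]
    N9 x:[13,18] y:[31/2,35/2] z:[47/3,49/3] -> hit [47/3,49/3] leaf, test {P1@t=47/3}
    N10 x:[-2,13] y:[29/2,33/2] z:[29/3,44/3] -> miss, prune
  N3 x:[18,38] y:[1/2,29/2] z:[25/3,61/3] -> miss, prune
  N5 x:[1,19] y:[-5/2,8] z:[35/3,20] -> miss, prune

Visited [0, 1, 2, 9, 10, 3, 5]. Tests: 7 box, 1 leaf. Nearest: P1.

== RESULT ==
1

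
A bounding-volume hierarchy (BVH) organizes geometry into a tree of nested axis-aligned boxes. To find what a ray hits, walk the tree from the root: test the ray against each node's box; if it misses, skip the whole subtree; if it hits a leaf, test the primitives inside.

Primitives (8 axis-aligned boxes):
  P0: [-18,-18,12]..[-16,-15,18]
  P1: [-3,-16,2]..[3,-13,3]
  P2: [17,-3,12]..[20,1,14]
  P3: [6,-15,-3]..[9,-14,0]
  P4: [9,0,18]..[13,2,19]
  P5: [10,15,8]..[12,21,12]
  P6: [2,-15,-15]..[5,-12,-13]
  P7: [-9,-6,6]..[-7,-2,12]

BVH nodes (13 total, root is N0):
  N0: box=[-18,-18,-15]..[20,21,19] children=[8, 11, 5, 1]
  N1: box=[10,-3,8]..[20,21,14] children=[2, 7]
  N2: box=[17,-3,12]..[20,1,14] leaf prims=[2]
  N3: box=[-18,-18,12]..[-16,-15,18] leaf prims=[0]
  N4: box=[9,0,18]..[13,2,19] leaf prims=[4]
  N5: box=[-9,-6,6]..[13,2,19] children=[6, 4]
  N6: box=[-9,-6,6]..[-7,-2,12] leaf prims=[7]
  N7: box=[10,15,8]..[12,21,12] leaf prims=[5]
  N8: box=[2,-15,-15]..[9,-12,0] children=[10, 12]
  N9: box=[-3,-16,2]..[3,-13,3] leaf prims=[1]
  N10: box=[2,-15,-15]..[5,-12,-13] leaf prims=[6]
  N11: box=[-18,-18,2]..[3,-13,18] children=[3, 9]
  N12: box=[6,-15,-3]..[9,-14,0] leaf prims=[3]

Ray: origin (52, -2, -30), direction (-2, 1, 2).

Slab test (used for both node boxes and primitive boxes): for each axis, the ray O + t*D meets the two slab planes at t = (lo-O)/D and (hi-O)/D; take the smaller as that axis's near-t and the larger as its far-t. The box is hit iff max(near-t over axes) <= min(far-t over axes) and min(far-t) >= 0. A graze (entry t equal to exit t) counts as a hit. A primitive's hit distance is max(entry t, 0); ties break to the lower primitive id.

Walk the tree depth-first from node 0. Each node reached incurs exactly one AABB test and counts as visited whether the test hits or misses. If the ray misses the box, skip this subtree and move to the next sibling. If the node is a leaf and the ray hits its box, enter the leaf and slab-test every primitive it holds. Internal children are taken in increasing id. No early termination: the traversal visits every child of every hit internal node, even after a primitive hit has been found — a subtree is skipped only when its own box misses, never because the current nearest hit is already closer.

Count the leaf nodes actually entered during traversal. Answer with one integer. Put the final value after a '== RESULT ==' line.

Walk:
N0 x:[16,35] y:[-16,23] z:[15/2,49/2] -> hit [16,23], descend [1, 5, 8, 11]
  N1 x:[16,21] y:[-1,23] z:[19,22] -> hit [19,21], descend [2, 7]
    N2 x:[16,35/2] y:[-1,3] z:[21,22] -> miss, prune
    N7 x:[20,21] y:[17,23] z:[19,21] -> hit [20,21] leaf, test {P5@t=20}
  N5 x:[39/2,61/2] y:[-4,4] z:[18,49/2] -> miss, prune
  N8 x:[43/2,25] y:[-13,-10] z:[15/2,15] -> miss, prune
  N11 x:[49/2,35] y:[-16,-11] z:[16,24] -> miss, prune

order=[0, 1, 2, 7, 5, 8, 11]  |boxes|=7  |leaves|=1  hit=P5

== RESULT ==
1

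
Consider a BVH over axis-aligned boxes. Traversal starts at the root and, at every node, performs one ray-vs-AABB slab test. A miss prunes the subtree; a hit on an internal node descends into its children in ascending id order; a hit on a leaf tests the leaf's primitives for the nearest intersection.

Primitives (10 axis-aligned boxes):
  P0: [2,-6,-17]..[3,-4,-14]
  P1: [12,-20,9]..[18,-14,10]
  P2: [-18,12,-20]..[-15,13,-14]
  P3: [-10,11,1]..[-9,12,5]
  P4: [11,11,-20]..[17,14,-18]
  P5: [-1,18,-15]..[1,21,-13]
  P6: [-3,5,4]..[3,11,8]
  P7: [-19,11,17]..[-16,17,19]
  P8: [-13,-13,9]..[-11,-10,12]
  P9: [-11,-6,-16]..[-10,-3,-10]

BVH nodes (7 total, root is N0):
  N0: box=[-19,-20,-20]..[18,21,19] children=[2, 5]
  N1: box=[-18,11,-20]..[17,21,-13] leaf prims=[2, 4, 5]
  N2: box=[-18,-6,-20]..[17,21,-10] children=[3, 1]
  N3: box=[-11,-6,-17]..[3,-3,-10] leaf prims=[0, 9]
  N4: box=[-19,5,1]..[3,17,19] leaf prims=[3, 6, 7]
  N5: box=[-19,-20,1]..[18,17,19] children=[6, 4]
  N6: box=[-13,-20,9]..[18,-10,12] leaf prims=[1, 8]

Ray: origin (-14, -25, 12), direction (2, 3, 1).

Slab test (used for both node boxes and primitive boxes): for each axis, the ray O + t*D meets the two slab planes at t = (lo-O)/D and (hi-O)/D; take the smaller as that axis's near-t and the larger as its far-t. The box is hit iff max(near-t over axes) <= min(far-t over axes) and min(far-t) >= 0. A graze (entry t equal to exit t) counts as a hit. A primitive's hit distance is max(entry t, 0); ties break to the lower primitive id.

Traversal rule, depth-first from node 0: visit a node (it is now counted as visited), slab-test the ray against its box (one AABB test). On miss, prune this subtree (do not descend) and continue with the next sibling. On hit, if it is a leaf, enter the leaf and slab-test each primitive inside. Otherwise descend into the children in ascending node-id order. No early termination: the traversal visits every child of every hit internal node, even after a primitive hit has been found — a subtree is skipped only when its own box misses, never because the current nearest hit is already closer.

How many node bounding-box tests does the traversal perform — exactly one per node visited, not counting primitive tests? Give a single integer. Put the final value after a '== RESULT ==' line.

Traverse from the root:
N0 x:[-5/2,16] y:[5/3,46/3] z:[-32,7] -> hit [5/3,7], descend [2, 5]
  N2 x:[-2,31/2] y:[19/3,46/3] z:[-32,-22] -> miss, prune
  N5 x:[-5/2,16] y:[5/3,14] z:[-11,7] -> hit [5/3,7], descend [4, 6]
    N4 x:[-5/2,17/2] y:[10,14] z:[-11,7] -> miss, prune
    N6 x:[1/2,16] y:[5/3,5] z:[-3,0] -> miss, prune

Summary -> nodes [0, 2, 5, 4, 6]; box-tests=5; leaf-entries=0; first=miss

== RESULT ==
5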